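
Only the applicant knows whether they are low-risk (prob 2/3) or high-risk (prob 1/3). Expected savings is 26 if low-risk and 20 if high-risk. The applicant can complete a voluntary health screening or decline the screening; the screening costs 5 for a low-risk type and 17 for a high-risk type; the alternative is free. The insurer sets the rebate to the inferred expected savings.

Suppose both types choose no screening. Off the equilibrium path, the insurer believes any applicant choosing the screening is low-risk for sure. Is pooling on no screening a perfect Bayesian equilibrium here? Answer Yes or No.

On path, the insurer holds the prior and pays 2/3·26 + 1/3·20 = 24. Off path (the screening), believing low-risk, it pays 26.
low-risk: no screening nets 24; the screening nets 26 − 5 = 21. low-risk stays.
high-risk: no screening nets 24; the screening nets 26 − 17 = 9. high-risk stays.
No type deviates, so pooling is sustained.

Yes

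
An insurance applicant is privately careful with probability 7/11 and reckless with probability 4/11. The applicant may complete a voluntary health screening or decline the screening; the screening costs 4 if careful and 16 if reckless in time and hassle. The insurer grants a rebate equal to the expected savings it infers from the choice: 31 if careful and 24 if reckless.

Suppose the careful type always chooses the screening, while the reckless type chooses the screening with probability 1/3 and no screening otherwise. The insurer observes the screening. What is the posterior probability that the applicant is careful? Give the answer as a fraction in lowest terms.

P(the screening) = (7/11)·1 + (4/11)·(1/3) = 25/33.
By Bayes' rule, P(careful | the screening) = (7/11) / (25/33) = 21/25.

21/25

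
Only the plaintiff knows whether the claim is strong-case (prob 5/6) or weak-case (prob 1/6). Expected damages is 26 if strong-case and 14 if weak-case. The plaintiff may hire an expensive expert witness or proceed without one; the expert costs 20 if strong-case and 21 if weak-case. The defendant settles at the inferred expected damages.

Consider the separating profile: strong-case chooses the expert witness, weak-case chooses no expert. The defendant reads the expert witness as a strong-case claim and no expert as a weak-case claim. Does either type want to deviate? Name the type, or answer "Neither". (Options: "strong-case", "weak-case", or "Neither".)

The expert witness pays 26; no expert pays 14.
strong-case: assigned the expert witness, nets 26 − 20 = 6; deviating to no expert nets 14.
weak-case: assigned no expert, nets 14; deviating to the expert witness nets 26 − 21 = 5.
The strong-case type gains 8 by deviating.

strong-case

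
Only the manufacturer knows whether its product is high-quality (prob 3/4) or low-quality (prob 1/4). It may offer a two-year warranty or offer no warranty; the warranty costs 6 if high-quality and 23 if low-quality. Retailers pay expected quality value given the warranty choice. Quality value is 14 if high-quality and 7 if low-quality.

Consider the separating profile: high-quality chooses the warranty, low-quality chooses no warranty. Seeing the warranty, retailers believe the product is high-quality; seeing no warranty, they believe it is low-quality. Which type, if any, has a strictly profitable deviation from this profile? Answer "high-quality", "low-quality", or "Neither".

The warranty pays 14; no warranty pays 7.
high-quality: assigned the warranty, nets 14 − 6 = 8; deviating to no warranty nets 7.
low-quality: assigned no warranty, nets 7; deviating to the warranty nets 14 − 23 = -9.
Both types strictly prefer their assigned action; no profitable deviation.

Neither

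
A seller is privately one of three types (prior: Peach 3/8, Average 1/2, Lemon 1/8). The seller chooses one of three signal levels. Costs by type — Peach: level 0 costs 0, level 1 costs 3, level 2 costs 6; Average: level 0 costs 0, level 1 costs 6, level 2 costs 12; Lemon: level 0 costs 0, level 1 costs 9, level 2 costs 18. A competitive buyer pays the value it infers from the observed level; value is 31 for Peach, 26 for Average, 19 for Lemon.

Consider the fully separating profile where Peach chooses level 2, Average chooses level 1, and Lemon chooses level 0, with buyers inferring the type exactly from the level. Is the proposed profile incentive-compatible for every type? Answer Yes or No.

Separating prices: level 2 → 31, level 1 → 26, level 0 → 19.
Peach (assigned level 2): level 0: 19 − 0 = 19; level 1: 26 − 3 = 23; level 2: 31 − 6 = 25. Peach stays.
Average (assigned level 1): level 0: 19 − 0 = 19; level 1: 26 − 6 = 20; level 2: 31 − 12 = 19. Average stays.
Lemon (assigned level 0): level 0: 19 − 0 = 19; level 1: 26 − 9 = 17; level 2: 31 − 18 = 13. Lemon stays.
Every type prefers its assigned level; separation holds.

Yes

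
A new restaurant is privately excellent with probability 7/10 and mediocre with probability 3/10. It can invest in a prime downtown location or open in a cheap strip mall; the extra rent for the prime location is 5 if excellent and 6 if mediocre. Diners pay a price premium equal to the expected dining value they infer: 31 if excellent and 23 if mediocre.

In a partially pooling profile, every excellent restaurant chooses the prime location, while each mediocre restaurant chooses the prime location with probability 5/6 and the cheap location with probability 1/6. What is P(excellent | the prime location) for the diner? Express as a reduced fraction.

14/19

P(the prime location) = (7/10)·1 + (3/10)·(5/6) = 19/20.
By Bayes' rule, P(excellent | the prime location) = (7/10) / (19/20) = 14/19.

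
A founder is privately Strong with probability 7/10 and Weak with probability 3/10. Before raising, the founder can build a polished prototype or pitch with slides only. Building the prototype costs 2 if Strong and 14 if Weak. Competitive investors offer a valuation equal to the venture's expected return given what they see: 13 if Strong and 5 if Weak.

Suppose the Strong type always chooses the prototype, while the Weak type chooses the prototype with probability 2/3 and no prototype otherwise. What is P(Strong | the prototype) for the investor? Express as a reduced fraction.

P(the prototype) = (7/10)·1 + (3/10)·(2/3) = 9/10.
By Bayes' rule, P(Strong | the prototype) = (7/10) / (9/10) = 7/9.

7/9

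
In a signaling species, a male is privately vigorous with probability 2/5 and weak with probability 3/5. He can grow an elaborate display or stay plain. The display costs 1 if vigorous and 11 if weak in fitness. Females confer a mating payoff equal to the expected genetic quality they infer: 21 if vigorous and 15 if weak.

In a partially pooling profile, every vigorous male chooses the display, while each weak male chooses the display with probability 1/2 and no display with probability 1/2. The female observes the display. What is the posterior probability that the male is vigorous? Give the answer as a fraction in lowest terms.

4/7

P(the display) = (2/5)·1 + (3/5)·(1/2) = 7/10.
By Bayes' rule, P(vigorous | the display) = (2/5) / (7/10) = 4/7.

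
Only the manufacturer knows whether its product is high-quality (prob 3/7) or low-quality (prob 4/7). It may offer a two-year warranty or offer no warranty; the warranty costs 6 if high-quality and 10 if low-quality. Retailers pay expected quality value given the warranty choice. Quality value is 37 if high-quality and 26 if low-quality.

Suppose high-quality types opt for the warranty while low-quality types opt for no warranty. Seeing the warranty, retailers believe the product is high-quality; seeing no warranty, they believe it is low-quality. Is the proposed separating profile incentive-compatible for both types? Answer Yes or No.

No

Under these beliefs, the warranty earns price 37 and no warranty earns price 26.
high-quality: the warranty nets 37 − 6 = 31; no warranty nets 26. high-quality prefers the warranty.
low-quality: the warranty nets 37 − 10 = 27; no warranty nets 26. low-quality would deviate to the warranty.
low-quality has a profitable deviation, so the profile is not an equilibrium.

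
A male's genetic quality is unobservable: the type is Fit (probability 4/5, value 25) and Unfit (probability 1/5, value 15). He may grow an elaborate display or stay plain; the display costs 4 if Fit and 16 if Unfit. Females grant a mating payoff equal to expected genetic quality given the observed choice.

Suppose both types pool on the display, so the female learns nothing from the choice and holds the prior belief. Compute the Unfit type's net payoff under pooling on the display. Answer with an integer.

Pooled mating payoff = 4/5·25 + 1/5·15 = 23.
Unfit pays cost 16 for the display, so net payoff = 23 − 16 = 7.

7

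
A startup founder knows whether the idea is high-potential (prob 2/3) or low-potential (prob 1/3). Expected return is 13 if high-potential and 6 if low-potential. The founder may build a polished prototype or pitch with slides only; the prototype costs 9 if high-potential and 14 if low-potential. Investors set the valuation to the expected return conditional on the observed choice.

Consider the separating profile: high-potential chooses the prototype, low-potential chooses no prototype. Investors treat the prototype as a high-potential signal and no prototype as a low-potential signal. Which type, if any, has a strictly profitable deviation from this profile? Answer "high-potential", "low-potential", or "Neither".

The prototype pays 13; no prototype pays 6.
high-potential: assigned the prototype, nets 13 − 9 = 4; deviating to no prototype nets 6.
low-potential: assigned no prototype, nets 6; deviating to the prototype nets 13 − 14 = -1.
The high-potential type gains 2 by deviating.

high-potential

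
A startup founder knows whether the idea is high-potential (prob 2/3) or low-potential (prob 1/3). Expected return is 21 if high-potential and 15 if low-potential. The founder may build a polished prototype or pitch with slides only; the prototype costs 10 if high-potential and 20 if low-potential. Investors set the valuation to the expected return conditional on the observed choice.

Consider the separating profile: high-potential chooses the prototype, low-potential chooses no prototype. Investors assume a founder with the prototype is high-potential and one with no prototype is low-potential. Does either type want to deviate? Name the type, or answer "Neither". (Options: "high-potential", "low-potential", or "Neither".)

The prototype pays 21; no prototype pays 15.
high-potential: assigned the prototype, nets 21 − 10 = 11; deviating to no prototype nets 15.
low-potential: assigned no prototype, nets 15; deviating to the prototype nets 21 − 20 = 1.
The high-potential type gains 4 by deviating.

high-potential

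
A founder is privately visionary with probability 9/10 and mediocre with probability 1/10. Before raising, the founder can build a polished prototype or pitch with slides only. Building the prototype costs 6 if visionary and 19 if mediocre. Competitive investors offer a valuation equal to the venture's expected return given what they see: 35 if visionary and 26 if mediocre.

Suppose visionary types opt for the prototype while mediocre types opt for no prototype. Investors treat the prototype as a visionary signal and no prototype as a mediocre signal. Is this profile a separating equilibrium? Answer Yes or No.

Under these beliefs, the prototype earns valuation 35 and no prototype earns valuation 26.
visionary: the prototype nets 35 − 6 = 29; no prototype nets 26. visionary prefers the prototype.
mediocre: the prototype nets 35 − 19 = 16; no prototype nets 26. mediocre prefers no prototype.
Neither type deviates, so the separating profile is an equilibrium.

Yes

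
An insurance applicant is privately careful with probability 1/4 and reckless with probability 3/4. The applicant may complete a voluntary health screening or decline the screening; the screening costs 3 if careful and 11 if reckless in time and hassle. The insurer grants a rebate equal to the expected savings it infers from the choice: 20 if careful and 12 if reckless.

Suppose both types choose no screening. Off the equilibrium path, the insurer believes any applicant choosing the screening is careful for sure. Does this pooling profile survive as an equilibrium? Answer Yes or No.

On path, the insurer holds the prior and pays 1/4·20 + 3/4·12 = 14. Off path (the screening), believing careful, it pays 20.
careful: no screening nets 14; the screening nets 20 − 3 = 17. careful would deviate.
reckless: no screening nets 14; the screening nets 20 − 11 = 9. reckless stays.
A type deviates, so pooling fails.

No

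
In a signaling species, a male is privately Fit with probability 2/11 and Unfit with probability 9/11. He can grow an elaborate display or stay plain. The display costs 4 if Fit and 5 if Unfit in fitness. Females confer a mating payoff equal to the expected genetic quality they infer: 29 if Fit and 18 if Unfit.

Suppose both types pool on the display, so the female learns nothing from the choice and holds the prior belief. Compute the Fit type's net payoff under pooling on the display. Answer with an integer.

Pooled mating payoff = 2/11·29 + 9/11·18 = 20.
Fit pays cost 4 for the display, so net payoff = 20 − 4 = 16.

16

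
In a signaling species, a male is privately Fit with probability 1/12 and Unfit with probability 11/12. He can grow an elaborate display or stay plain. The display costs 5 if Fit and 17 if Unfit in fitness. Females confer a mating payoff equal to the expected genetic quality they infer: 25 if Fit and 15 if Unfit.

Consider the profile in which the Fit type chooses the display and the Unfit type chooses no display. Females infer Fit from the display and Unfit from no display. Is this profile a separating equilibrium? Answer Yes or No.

Under these beliefs, the display earns mating payoff 25 and no display earns mating payoff 15.
Fit: the display nets 25 − 5 = 20; no display nets 15. Fit prefers the display.
Unfit: the display nets 25 − 17 = 8; no display nets 15. Unfit prefers no display.
Neither type deviates, so the separating profile is an equilibrium.

Yes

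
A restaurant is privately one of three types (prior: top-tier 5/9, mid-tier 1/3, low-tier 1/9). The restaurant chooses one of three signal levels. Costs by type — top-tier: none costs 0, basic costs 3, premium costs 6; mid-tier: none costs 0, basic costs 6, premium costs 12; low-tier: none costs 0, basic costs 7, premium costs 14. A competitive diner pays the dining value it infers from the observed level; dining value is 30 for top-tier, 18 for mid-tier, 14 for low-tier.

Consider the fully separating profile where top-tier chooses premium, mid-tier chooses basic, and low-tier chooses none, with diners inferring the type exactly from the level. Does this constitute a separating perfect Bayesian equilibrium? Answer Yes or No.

No

Separating price premiums: premium → 30, basic → 18, none → 14.
top-tier (assigned premium): none: 14 − 0 = 14; basic: 18 − 3 = 15; premium: 30 − 6 = 24. top-tier stays.
mid-tier (assigned basic): none: 14 − 0 = 14; basic: 18 − 6 = 12; premium: 30 − 12 = 18. mid-tier prefers premium.
low-tier (assigned none): none: 14 − 0 = 14; basic: 18 − 7 = 11; premium: 30 − 14 = 16. low-tier prefers premium.
At least one type deviates; the separating profile fails.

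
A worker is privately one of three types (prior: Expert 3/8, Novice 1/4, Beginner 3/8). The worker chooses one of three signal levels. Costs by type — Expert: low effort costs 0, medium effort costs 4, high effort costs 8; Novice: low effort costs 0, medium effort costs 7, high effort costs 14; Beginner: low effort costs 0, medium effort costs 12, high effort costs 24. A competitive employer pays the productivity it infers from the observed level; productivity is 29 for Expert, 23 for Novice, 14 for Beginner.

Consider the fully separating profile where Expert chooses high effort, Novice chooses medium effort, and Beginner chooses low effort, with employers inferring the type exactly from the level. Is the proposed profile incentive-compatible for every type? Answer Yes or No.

Yes

Separating wages: high effort → 29, medium effort → 23, low effort → 14.
Expert (assigned high effort): low effort: 14 − 0 = 14; medium effort: 23 − 4 = 19; high effort: 29 − 8 = 21. Expert stays.
Novice (assigned medium effort): low effort: 14 − 0 = 14; medium effort: 23 − 7 = 16; high effort: 29 − 14 = 15. Novice stays.
Beginner (assigned low effort): low effort: 14 − 0 = 14; medium effort: 23 − 12 = 11; high effort: 29 − 24 = 5. Beginner stays.
Every type prefers its assigned level; separation holds.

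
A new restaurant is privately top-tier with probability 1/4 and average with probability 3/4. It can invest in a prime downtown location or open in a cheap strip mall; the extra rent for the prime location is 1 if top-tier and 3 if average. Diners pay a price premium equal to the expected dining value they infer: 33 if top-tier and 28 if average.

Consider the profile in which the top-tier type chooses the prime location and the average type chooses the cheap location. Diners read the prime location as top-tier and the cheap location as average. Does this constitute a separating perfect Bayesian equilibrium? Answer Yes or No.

No

Under these beliefs, the prime location earns price premium 33 and the cheap location earns price premium 28.
top-tier: the prime location nets 33 − 1 = 32; the cheap location nets 28. top-tier prefers the prime location.
average: the prime location nets 33 − 3 = 30; the cheap location nets 28. average would deviate to the prime location.
average has a profitable deviation, so the profile is not an equilibrium.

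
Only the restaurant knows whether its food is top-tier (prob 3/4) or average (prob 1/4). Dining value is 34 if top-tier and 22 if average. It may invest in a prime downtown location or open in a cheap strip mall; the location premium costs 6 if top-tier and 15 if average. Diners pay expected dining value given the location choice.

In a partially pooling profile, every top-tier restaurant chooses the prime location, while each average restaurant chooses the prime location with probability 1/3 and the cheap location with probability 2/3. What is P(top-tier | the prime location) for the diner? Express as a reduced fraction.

P(the prime location) = (3/4)·1 + (1/4)·(1/3) = 5/6.
By Bayes' rule, P(top-tier | the prime location) = (3/4) / (5/6) = 9/10.

9/10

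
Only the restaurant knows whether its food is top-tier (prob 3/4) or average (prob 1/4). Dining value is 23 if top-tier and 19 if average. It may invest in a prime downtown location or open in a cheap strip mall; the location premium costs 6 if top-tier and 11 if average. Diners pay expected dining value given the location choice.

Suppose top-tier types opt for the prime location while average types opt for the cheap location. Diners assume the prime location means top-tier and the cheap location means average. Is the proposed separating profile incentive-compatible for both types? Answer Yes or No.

No

Under these beliefs, the prime location earns price premium 23 and the cheap location earns price premium 19.
top-tier: the prime location nets 23 − 6 = 17; the cheap location nets 19. top-tier would deviate to the cheap location.
average: the prime location nets 23 − 11 = 12; the cheap location nets 19. average prefers the cheap location.
top-tier has a profitable deviation, so the profile is not an equilibrium.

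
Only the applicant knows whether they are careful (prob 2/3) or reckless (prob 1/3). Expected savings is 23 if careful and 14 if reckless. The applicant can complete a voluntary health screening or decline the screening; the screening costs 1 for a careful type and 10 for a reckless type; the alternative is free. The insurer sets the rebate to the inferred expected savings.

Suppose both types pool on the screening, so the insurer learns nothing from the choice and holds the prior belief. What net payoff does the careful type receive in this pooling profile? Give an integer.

Pooled rebate = 2/3·23 + 1/3·14 = 20.
careful pays cost 1 for the screening, so net payoff = 20 − 1 = 19.

19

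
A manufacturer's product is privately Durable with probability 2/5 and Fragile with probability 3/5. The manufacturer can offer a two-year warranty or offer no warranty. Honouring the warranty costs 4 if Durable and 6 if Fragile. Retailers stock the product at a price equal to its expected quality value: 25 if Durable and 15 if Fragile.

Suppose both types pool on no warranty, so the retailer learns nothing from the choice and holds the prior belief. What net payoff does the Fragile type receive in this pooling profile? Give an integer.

19

Pooled price = 2/5·25 + 3/5·15 = 19.
Fragile pays no cost for no warranty, so net payoff = 19.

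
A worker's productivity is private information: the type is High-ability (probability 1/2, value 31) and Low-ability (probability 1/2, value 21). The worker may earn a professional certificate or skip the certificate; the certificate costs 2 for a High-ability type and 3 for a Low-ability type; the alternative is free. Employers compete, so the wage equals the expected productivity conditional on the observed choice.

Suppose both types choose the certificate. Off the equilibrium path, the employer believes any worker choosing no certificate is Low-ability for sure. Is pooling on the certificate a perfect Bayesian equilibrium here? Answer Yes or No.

Yes

On path, the employer holds the prior and pays 1/2·31 + 1/2·21 = 26. Off path (no certificate), believing Low-ability, it pays 21.
High-ability: the certificate nets 26 − 2 = 24; no certificate nets 21. High-ability stays.
Low-ability: the certificate nets 26 − 3 = 23; no certificate nets 21. Low-ability stays.
No type deviates, so pooling is sustained.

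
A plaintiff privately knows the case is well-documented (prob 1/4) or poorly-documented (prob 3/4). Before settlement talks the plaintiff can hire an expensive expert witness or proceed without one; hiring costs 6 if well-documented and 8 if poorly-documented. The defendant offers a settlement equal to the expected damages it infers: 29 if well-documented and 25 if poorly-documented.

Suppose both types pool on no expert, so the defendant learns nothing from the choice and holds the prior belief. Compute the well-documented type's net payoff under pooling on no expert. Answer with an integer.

Pooled settlement = 1/4·29 + 3/4·25 = 26.
well-documented pays no cost for no expert, so net payoff = 26.

26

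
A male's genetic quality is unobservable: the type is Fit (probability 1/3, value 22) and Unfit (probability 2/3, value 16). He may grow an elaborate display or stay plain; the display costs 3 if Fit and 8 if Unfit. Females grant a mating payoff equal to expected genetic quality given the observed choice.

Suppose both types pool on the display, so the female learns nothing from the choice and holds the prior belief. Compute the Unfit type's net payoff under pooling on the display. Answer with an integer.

Pooled mating payoff = 1/3·22 + 2/3·16 = 18.
Unfit pays cost 8 for the display, so net payoff = 18 − 8 = 10.

10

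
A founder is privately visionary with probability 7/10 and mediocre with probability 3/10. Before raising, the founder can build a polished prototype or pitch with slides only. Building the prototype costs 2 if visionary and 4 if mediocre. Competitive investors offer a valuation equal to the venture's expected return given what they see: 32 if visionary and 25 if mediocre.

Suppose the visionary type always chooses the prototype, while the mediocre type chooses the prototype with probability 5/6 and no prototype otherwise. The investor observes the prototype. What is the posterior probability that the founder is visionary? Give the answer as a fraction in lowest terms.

P(the prototype) = (7/10)·1 + (3/10)·(5/6) = 19/20.
By Bayes' rule, P(visionary | the prototype) = (7/10) / (19/20) = 14/19.

14/19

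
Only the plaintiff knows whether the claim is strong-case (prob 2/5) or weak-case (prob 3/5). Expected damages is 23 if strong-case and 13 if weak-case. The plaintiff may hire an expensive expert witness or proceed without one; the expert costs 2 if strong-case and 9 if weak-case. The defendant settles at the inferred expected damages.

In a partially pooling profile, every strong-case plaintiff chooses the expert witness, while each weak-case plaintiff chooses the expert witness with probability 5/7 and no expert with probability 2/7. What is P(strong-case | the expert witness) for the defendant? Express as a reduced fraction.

P(the expert witness) = (2/5)·1 + (3/5)·(5/7) = 29/35.
By Bayes' rule, P(strong-case | the expert witness) = (2/5) / (29/35) = 14/29.

14/29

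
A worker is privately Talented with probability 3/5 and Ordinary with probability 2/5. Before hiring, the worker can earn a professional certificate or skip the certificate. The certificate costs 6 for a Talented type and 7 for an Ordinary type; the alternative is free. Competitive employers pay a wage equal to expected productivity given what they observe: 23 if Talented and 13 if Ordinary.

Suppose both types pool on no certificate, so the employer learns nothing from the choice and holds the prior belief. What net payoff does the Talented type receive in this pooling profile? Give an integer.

19

Pooled wage = 3/5·23 + 2/5·13 = 19.
Talented pays no cost for no certificate, so net payoff = 19.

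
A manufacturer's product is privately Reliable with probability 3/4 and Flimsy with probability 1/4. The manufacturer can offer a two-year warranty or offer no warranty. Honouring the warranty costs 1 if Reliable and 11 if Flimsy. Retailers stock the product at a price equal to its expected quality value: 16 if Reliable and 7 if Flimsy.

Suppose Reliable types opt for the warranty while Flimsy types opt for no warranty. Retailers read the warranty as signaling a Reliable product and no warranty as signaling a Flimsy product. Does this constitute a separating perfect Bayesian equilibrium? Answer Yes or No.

Under these beliefs, the warranty earns price 16 and no warranty earns price 7.
Reliable: the warranty nets 16 − 1 = 15; no warranty nets 7. Reliable prefers the warranty.
Flimsy: the warranty nets 16 − 11 = 5; no warranty nets 7. Flimsy prefers no warranty.
Neither type deviates, so the separating profile is an equilibrium.

Yes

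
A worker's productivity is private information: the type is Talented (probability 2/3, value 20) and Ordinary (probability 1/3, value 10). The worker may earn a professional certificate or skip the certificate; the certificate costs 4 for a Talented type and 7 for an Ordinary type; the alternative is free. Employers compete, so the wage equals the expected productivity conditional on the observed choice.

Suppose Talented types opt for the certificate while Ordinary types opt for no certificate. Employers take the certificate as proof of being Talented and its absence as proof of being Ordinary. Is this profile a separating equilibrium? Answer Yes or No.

Under these beliefs, the certificate earns wage 20 and no certificate earns wage 10.
Talented: the certificate nets 20 − 4 = 16; no certificate nets 10. Talented prefers the certificate.
Ordinary: the certificate nets 20 − 7 = 13; no certificate nets 10. Ordinary would deviate to the certificate.
Ordinary has a profitable deviation, so the profile is not an equilibrium.

No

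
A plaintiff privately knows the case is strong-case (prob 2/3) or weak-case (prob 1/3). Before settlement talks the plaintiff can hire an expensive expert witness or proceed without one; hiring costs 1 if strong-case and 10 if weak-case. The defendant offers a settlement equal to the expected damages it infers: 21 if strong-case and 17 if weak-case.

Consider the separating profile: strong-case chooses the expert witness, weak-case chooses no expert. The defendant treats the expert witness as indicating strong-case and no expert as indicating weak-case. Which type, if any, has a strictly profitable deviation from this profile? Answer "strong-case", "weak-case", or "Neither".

The expert witness pays 21; no expert pays 17.
strong-case: assigned the expert witness, nets 21 − 1 = 20; deviating to no expert nets 17.
weak-case: assigned no expert, nets 17; deviating to the expert witness nets 21 − 10 = 11.
Both types strictly prefer their assigned action; no profitable deviation.

Neither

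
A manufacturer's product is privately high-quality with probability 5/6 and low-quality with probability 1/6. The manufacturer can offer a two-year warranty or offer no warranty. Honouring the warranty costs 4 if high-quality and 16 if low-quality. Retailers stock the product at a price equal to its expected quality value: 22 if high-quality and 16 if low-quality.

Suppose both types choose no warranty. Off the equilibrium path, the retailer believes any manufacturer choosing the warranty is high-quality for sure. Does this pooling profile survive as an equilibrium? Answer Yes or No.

Yes

On path, the retailer holds the prior and pays 5/6·22 + 1/6·16 = 21. Off path (the warranty), believing high-quality, it pays 22.
high-quality: no warranty nets 21; the warranty nets 22 − 4 = 18. high-quality stays.
low-quality: no warranty nets 21; the warranty nets 22 − 16 = 6. low-quality stays.
No type deviates, so pooling is sustained.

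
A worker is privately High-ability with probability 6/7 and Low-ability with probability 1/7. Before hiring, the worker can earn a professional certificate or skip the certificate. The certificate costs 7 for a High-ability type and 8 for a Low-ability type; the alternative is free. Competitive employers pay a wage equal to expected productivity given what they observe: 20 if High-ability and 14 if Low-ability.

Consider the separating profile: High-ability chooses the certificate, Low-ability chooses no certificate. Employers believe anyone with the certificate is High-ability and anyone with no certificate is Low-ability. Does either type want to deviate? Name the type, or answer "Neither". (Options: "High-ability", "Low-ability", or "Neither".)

The certificate pays 20; no certificate pays 14.
High-ability: assigned the certificate, nets 20 − 7 = 13; deviating to no certificate nets 14.
Low-ability: assigned no certificate, nets 14; deviating to the certificate nets 20 − 8 = 12.
The High-ability type gains 1 by deviating.

High-ability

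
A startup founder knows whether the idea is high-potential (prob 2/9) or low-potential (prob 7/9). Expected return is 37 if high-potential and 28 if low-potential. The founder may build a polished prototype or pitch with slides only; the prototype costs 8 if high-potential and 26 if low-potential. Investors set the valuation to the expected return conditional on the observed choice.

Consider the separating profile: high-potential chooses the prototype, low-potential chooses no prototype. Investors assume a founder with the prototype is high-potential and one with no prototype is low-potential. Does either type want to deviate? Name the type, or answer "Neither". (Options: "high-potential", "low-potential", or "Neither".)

Neither

The prototype pays 37; no prototype pays 28.
high-potential: assigned the prototype, nets 37 − 8 = 29; deviating to no prototype nets 28.
low-potential: assigned no prototype, nets 28; deviating to the prototype nets 37 − 26 = 11.
Both types strictly prefer their assigned action; no profitable deviation.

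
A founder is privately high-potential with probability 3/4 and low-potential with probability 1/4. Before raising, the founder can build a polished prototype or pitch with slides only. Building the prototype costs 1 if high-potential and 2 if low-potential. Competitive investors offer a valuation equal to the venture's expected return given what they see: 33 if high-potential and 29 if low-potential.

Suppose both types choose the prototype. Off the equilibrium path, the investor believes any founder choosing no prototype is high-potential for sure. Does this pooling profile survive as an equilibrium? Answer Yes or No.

On path, the investor holds the prior and pays 3/4·33 + 1/4·29 = 32. Off path (no prototype), believing high-potential, it pays 33.
high-potential: the prototype nets 32 − 1 = 31; no prototype nets 33. high-potential would deviate.
low-potential: the prototype nets 32 − 2 = 30; no prototype nets 33. low-potential would deviate.
A type deviates, so pooling fails.

No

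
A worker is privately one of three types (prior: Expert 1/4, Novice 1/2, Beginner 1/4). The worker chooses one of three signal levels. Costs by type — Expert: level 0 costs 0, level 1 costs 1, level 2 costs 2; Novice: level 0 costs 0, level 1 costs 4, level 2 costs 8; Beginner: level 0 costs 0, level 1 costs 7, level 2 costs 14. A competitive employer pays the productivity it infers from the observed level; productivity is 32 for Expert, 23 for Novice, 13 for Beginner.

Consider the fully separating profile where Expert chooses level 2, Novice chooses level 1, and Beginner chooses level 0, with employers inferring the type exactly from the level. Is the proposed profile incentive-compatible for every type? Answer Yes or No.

Separating wages: level 2 → 32, level 1 → 23, level 0 → 13.
Expert (assigned level 2): level 0: 13 − 0 = 13; level 1: 23 − 1 = 22; level 2: 32 − 2 = 30. Expert stays.
Novice (assigned level 1): level 0: 13 − 0 = 13; level 1: 23 − 4 = 19; level 2: 32 − 8 = 24. Novice prefers level 2.
Beginner (assigned level 0): level 0: 13 − 0 = 13; level 1: 23 − 7 = 16; level 2: 32 − 14 = 18. Beginner prefers level 2.
At least one type deviates; the separating profile fails.

No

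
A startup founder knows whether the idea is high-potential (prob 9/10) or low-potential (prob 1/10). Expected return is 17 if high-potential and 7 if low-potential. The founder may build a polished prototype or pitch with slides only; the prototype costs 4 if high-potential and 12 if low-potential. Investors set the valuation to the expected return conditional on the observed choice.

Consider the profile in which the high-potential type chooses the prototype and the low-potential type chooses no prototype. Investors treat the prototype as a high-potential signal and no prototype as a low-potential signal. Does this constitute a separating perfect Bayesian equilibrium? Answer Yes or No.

Yes

Under these beliefs, the prototype earns valuation 17 and no prototype earns valuation 7.
high-potential: the prototype nets 17 − 4 = 13; no prototype nets 7. high-potential prefers the prototype.
low-potential: the prototype nets 17 − 12 = 5; no prototype nets 7. low-potential prefers no prototype.
Neither type deviates, so the separating profile is an equilibrium.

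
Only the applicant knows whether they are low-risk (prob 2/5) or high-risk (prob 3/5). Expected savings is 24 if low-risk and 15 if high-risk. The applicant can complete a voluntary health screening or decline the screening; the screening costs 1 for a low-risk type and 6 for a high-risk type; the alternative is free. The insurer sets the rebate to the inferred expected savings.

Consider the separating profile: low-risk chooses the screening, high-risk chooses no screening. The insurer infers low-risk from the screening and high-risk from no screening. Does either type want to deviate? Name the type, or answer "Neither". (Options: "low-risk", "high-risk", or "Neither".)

The screening pays 24; no screening pays 15.
low-risk: assigned the screening, nets 24 − 1 = 23; deviating to no screening nets 15.
high-risk: assigned no screening, nets 15; deviating to the screening nets 24 − 6 = 18.
The high-risk type gains 3 by deviating.

high-risk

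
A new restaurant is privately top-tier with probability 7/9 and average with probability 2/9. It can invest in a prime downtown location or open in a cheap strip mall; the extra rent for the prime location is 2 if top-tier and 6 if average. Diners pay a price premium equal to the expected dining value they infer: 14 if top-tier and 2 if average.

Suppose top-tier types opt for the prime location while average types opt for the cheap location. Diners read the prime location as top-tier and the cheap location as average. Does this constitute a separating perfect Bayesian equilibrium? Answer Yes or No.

No

Under these beliefs, the prime location earns price premium 14 and the cheap location earns price premium 2.
top-tier: the prime location nets 14 − 2 = 12; the cheap location nets 2. top-tier prefers the prime location.
average: the prime location nets 14 − 6 = 8; the cheap location nets 2. average would deviate to the prime location.
average has a profitable deviation, so the profile is not an equilibrium.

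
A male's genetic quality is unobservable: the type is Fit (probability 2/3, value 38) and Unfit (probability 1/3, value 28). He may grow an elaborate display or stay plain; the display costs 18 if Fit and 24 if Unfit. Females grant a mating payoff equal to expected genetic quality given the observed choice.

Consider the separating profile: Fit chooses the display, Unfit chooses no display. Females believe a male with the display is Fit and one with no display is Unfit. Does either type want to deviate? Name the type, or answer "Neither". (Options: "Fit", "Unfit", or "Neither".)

Fit

The display pays 38; no display pays 28.
Fit: assigned the display, nets 38 − 18 = 20; deviating to no display nets 28.
Unfit: assigned no display, nets 28; deviating to the display nets 38 − 24 = 14.
The Fit type gains 8 by deviating.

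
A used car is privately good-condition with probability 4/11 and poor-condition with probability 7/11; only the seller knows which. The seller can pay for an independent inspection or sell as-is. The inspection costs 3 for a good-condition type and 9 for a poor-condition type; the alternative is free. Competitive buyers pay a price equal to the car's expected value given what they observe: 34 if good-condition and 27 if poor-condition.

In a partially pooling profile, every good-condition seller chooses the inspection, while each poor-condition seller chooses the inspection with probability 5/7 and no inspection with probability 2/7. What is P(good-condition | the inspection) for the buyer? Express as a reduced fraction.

P(the inspection) = (4/11)·1 + (7/11)·(5/7) = 9/11.
By Bayes' rule, P(good-condition | the inspection) = (4/11) / (9/11) = 4/9.

4/9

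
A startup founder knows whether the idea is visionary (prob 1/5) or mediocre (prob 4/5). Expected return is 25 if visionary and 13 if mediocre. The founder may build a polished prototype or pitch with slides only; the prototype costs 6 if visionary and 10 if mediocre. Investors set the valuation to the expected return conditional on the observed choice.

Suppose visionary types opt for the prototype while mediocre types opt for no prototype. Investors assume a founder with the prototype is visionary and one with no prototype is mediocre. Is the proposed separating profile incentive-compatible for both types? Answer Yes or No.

No

Under these beliefs, the prototype earns valuation 25 and no prototype earns valuation 13.
visionary: the prototype nets 25 − 6 = 19; no prototype nets 13. visionary prefers the prototype.
mediocre: the prototype nets 25 − 10 = 15; no prototype nets 13. mediocre would deviate to the prototype.
mediocre has a profitable deviation, so the profile is not an equilibrium.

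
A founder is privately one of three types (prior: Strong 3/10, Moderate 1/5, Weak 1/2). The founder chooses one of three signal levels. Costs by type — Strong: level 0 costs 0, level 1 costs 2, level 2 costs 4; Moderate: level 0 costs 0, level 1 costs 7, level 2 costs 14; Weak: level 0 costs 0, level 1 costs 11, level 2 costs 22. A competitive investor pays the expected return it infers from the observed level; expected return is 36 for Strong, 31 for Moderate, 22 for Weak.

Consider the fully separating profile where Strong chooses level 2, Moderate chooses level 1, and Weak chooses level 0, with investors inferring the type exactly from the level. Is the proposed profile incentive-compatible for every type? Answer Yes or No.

Separating valuations: level 2 → 36, level 1 → 31, level 0 → 22.
Strong (assigned level 2): level 0: 22 − 0 = 22; level 1: 31 − 2 = 29; level 2: 36 − 4 = 32. Strong stays.
Moderate (assigned level 1): level 0: 22 − 0 = 22; level 1: 31 − 7 = 24; level 2: 36 − 14 = 22. Moderate stays.
Weak (assigned level 0): level 0: 22 − 0 = 22; level 1: 31 − 11 = 20; level 2: 36 − 22 = 14. Weak stays.
Every type prefers its assigned level; separation holds.

Yes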